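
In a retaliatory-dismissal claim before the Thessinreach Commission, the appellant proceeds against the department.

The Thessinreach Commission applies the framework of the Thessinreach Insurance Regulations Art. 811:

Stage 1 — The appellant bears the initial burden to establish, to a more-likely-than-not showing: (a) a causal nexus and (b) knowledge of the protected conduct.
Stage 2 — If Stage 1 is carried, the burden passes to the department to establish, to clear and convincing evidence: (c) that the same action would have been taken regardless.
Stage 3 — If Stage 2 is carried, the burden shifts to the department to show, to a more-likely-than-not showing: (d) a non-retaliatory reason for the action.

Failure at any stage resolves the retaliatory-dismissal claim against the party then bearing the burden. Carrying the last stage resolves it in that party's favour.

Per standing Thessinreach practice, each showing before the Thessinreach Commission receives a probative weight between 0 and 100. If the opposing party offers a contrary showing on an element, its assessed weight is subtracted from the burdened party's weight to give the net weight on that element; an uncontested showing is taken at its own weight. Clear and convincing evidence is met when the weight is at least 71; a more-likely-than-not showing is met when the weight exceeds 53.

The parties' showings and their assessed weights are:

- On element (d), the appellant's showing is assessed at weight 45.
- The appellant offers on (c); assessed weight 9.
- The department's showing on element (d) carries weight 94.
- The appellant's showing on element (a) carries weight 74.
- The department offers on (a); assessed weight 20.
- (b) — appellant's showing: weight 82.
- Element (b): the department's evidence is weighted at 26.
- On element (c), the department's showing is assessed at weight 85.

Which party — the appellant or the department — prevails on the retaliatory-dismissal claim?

Stage 1 (appellant, a more-likely-than-not showing, weight exceeds 53): (a) net 74−20=54 > 53 — meets; (b) net 82−26=56 > 53 — meets.
  Stage 1 is satisfied; the onus moves to the department.
Stage 2 (department, clear and convincing evidence, weight is at least 71): (c) net 85−9=76 ≥ 71 — meets.
  All elements met. The department retains the burden for Stage 3.
Stage 3 (department, a more-likely-than-not showing, weight exceeds 53): (d) net 94−45=49 ≤ 53 — fails.
  Not every element is met, so the department fails to carry Stage 3.
The analysis ends at Stage 3; the appellant prevails.

appellant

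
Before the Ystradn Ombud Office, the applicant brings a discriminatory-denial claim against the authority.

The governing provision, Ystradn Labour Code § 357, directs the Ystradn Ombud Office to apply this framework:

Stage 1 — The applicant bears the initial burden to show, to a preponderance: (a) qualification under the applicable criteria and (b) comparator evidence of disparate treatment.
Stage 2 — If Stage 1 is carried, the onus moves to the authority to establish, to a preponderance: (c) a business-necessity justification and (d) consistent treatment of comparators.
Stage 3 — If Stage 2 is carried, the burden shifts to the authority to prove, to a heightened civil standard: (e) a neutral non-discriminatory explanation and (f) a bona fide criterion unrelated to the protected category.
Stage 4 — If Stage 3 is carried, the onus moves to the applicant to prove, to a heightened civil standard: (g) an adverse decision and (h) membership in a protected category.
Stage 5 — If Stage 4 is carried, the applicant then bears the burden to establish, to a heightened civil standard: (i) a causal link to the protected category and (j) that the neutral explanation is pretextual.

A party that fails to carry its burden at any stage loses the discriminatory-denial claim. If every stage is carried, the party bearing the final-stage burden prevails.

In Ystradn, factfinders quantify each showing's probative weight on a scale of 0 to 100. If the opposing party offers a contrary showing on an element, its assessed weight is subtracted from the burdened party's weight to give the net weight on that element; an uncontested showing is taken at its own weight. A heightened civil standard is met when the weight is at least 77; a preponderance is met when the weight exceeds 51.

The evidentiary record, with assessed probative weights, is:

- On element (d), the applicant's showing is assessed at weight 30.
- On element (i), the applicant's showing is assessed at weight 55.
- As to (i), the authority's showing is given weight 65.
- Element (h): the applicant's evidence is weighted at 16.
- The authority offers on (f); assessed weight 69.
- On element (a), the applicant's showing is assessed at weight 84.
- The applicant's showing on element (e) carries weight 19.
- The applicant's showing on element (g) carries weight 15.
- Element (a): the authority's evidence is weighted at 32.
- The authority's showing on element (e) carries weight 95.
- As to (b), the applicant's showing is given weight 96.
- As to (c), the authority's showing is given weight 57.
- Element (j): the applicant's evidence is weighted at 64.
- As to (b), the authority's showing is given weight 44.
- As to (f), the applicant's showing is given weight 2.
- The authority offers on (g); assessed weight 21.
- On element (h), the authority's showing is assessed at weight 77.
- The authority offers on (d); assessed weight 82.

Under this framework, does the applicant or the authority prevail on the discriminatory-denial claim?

applicant

Stage 1 — burden on applicant; standard: a preponderance (weight exceeds 51).
    (a): 84 − 32 = 52 > 51 [met]
    (b): 96 − 44 = 52 > 51 [met]
  Stage 1 is satisfied; the onus moves to the authority.
Stage 2 — burden on authority; standard: a preponderance (weight exceeds 51).
    (c): 57 > 51 [met]
    (d): 82 − 30 = 52 > 51 [met]
  All elements met. The authority retains the burden for Stage 3.
Stage 3 — burden on authority; standard: a heightened civil standard (weight is at least 77).
    (e): 95 − 19 = 76 < 77 [not met]
    (f): 69 − 2 = 67 < 77 [not met]
  Not every element is met, so the authority fails to carry Stage 3.
The applicant prevails.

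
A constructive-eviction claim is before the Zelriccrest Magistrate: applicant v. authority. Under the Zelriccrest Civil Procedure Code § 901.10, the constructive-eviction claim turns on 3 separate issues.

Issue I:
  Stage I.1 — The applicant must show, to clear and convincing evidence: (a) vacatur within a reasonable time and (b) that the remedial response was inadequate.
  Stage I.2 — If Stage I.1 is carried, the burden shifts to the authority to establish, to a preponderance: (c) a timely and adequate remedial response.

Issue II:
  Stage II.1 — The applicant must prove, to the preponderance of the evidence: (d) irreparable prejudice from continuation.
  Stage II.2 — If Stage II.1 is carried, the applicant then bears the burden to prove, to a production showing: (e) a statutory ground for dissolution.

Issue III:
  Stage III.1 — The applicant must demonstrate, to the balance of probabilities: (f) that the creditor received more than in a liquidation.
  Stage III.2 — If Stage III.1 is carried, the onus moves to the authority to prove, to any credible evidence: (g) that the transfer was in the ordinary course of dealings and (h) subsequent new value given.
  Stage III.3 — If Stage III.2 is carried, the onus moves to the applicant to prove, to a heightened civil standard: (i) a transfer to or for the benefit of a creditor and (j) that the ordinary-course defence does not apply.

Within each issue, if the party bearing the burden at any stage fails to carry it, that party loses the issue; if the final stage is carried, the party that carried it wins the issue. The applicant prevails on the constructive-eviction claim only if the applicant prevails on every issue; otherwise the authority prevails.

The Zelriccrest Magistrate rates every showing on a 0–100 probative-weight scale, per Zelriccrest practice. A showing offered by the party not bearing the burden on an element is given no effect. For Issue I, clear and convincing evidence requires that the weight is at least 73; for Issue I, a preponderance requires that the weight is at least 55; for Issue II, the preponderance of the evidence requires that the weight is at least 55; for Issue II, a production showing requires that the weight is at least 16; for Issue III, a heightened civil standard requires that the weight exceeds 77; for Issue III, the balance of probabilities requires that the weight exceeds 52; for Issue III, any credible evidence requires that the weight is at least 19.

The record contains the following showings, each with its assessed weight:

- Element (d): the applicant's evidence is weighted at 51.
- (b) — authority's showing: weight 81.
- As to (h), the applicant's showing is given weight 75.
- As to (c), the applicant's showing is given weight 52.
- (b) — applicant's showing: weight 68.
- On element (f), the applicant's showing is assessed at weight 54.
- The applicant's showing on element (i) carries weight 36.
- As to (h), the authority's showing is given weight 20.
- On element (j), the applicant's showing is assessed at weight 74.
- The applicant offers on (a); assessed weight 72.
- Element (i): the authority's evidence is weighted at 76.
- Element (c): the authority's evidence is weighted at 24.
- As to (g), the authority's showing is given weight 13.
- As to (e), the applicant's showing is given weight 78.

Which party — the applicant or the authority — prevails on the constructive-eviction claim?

authority

— Issue I —
At Stage I.1 the applicant must meet clear and convincing evidence (weight is at least 73): on (a) the weight is 72, which does not reach 73, so (a) does not meet the standard; on (b) the weight is 68 (the authority's 81 is given no effect), which does not reach 73, so (b) does not meet the standard.
  Not every element is met, so the applicant fails to carry Stage I.1.
So the authority prevails on this issue.
— Issue II —
At Stage II.1 the applicant must meet the preponderance of the evidence (weight is at least 55): on (d) the weight is 51, < 55, so (d) does not meet the standard.
  Stage II.1 not carried; the applicant fails its burden.
The authority prevails on this issue.
— Issue III —
Stage III.1 (applicant, the balance of probabilities, weight exceeds 52): (f) 54 > 52 — meets.
  All elements met. The burden passes to the authority.
Stage III.2 (authority, any credible evidence, weight is at least 19): (g) 13 < 19 — fails; (h) 20 (applicant's 75 disregarded) ≥ 19 — meets.
  Stage III.2 not carried; the authority fails its burden.
The analysis ends at Stage III.2; the applicant prevails on this issue.
Per-issue: Issue I → authority; Issue II → authority; Issue III → applicant. The applicant must prevail on every issue; overall, the authority prevails.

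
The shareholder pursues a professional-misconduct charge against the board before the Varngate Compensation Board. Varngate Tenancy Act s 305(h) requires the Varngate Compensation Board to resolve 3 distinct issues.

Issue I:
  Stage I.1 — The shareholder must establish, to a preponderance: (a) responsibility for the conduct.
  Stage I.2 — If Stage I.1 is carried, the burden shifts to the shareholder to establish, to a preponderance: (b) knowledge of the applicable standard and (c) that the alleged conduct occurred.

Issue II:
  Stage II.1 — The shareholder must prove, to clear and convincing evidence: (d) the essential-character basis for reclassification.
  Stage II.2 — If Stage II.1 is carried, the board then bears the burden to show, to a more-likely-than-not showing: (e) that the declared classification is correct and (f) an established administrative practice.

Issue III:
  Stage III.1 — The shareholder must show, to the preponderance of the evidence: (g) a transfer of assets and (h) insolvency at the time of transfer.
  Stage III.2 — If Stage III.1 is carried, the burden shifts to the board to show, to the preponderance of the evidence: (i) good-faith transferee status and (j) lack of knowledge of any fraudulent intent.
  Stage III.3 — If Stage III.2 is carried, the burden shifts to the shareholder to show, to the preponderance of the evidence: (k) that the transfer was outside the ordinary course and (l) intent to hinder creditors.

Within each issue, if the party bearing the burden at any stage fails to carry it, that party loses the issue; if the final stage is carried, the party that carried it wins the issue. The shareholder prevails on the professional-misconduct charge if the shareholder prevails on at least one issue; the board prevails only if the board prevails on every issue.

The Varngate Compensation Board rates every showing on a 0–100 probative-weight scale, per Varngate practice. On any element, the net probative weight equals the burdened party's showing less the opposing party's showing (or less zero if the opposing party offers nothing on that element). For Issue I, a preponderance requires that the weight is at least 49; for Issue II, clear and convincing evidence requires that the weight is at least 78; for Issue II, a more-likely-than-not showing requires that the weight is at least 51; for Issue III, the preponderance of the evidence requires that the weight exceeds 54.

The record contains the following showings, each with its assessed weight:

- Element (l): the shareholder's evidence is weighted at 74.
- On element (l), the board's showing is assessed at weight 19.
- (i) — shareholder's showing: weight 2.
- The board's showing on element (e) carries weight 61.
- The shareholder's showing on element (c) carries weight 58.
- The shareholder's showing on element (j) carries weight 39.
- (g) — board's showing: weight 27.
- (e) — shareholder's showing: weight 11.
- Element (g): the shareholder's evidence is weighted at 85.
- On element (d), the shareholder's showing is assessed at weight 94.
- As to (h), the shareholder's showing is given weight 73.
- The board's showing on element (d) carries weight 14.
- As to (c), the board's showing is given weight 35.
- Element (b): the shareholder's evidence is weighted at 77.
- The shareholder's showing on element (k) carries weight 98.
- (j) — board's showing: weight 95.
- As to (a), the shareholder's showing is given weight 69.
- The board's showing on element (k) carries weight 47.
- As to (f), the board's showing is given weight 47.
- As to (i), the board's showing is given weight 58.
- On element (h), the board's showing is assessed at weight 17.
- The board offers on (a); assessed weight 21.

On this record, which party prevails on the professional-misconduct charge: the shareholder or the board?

— Issue I —
Stage I.1 — burden on shareholder; standard: a preponderance (weight is at least 49).
    (a): 69 − 21 = 48 < 49 [not met]
  Not every element is met, so the shareholder fails to carry Stage I.1.
The analysis ends at Stage I.1; the board prevails on this issue.
— Issue II —
Stage II.1 — burden on shareholder; standard: clear and convincing evidence (weight is at least 78).
    (d): 94 − 14 = 80 ≥ 78 [met]
  All elements met. The burden passes to the board.
Stage II.2 — burden on board; standard: a more-likely-than-not showing (weight is at least 51).
    (e): 61 − 11 = 50 < 51 [not met]
    (f): 47 < 51 [not met]
  The board does not carry Stage II.2.
So the shareholder prevails on this issue.
— Issue III —
At Stage III.1 the shareholder must meet the preponderance of the evidence (weight exceeds 54): on (g) the weight is 85 less the opposing 27 gives net 58, > 54, so (g) meets the standard; on (h) the weight is 73 less the opposing 17 gives net 56, > 54, so (h) meets the standard.
  Stage III.1 is satisfied; the onus moves to the board.
At Stage III.2 the board must meet the preponderance of the evidence (weight exceeds 54): on (i) the weight is 58 less the opposing 2 gives net 56, which does exceed 54, so (i) meets the standard; on (j) the weight is 95 less the opposing 39 gives net 56, which does exceed 54, so (j) meets the standard.
  Stage III.2 is satisfied; the onus moves to the shareholder.
At Stage III.3 the shareholder must meet the preponderance of the evidence (weight exceeds 54): on (k) the weight is 98 less the opposing 47 gives net 51, ≤ 54, so (k) does not meet the standard; on (l) the weight is 74 less the opposing 19 gives net 55, > 54, so (l) meets the standard.
  Not every element is met, so the shareholder fails to carry Stage III.3.
The analysis ends at Stage III.3; the board prevails on this issue.
Per-issue: Issue I → board; Issue II → shareholder; Issue III → board. The shareholder must prevail on at least one issue; overall, the shareholder prevails.

shareholder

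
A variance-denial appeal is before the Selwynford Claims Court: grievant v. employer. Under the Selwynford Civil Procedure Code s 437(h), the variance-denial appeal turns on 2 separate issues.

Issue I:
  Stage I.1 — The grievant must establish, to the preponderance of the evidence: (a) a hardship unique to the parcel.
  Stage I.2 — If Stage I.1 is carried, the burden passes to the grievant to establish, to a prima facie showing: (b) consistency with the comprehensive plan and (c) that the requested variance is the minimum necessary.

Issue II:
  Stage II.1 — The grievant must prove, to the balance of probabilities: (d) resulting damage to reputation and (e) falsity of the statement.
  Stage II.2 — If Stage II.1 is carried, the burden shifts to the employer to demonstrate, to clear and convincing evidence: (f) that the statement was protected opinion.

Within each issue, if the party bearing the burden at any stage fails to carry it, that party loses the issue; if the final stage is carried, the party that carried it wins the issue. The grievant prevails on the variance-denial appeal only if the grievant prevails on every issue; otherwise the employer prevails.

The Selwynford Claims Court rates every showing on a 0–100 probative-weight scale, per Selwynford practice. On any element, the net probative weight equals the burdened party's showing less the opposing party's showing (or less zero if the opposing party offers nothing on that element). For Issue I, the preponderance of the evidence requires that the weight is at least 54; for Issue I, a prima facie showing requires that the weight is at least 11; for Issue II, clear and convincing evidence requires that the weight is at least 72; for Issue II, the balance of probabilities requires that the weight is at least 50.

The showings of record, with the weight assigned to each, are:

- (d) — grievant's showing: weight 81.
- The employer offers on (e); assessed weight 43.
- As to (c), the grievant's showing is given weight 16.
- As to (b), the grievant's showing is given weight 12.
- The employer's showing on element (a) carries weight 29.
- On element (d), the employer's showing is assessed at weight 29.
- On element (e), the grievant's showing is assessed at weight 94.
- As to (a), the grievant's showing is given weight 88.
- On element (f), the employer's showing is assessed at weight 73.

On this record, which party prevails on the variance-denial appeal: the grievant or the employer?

— Issue I —
Stage I.1 (grievant, the preponderance of the evidence, weight is at least 54): (a) net 88−29=59 ≥ 54 — meets.
  Stage I.1 carried; the burden remains with the grievant.
Stage I.2 (grievant, a prima facie showing, weight is at least 11): (b) 12 ≥ 11 — meets; (c) 16 ≥ 11 — meets.
  The grievant carries the last stage.
With every stage satisfied, the grievant prevails on this issue.
— Issue II —
At Stage II.1 the grievant must meet the balance of probabilities (weight is at least 50): on (d) the weight is 81 less the opposing 29 gives net 52, ≥ 50, so (d) meets the standard; on (e) the weight is 94 less the opposing 43 gives net 51, ≥ 50, so (e) meets the standard.
  The grievant carries Stage II.1; the employer now bears the burden.
At Stage II.2 the employer must meet clear and convincing evidence (weight is at least 72): on (f) the weight is 73, which does reach 72, so (f) meets the standard.
  All elements met at the final stage.
All stages carried — the employer prevails on this issue.
Per-issue: Issue I → grievant; Issue II → employer. The grievant must prevail on every issue; overall, the employer prevails.

employer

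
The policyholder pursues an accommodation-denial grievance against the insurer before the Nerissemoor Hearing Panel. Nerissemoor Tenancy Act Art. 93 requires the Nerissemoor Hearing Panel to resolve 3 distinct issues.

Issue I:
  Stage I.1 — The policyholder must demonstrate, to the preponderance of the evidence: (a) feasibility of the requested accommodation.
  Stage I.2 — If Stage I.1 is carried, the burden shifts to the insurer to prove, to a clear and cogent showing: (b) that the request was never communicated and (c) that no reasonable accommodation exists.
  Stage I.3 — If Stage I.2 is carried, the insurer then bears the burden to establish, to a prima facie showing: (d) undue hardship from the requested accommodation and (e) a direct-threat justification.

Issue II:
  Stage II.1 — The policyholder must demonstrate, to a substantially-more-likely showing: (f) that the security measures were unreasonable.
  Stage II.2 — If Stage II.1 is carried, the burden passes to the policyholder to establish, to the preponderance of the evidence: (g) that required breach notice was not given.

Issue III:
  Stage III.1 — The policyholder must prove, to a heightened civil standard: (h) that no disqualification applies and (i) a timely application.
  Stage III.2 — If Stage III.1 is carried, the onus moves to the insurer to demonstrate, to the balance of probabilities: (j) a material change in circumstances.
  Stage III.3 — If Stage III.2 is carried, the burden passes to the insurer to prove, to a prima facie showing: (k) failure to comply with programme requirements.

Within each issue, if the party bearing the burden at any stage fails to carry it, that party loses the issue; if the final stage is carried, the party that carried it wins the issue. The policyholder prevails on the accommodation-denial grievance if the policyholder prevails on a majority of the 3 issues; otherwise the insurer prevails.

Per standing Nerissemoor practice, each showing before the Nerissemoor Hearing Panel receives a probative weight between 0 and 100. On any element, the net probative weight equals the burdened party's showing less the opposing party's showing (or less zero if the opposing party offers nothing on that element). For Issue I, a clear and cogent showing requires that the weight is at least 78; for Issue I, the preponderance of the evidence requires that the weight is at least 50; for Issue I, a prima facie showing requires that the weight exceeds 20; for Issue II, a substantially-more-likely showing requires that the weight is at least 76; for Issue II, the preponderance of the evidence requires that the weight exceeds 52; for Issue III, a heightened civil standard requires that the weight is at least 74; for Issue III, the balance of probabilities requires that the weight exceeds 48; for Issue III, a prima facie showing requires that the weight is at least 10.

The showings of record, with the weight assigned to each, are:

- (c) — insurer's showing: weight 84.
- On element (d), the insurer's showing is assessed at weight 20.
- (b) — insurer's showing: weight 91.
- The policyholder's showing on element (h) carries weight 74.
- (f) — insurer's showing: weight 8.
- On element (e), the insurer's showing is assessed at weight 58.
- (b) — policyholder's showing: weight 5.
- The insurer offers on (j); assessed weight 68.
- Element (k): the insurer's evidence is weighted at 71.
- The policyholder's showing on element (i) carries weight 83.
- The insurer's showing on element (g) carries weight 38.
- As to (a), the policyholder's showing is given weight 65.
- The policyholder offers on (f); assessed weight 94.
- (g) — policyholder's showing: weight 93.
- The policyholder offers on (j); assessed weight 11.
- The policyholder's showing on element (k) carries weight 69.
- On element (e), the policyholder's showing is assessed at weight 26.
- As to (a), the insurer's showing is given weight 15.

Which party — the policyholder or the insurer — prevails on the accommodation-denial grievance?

— Issue I —
At Stage I.1 the policyholder must meet the preponderance of the evidence (weight is at least 50): on (a) the weight is 65 less the opposing 15 gives net 50, ≥ 50, so (a) meets the standard.
  All elements met. The burden passes to the insurer.
At Stage I.2 the insurer must meet a clear and cogent showing (weight is at least 78): on (b) the weight is 91 less the opposing 5 gives net 86, ≥ 78, so (b) meets the standard; on (c) the weight is 84, ≥ 78, so (c) meets the standard.
  Stage I.2 carried; the burden remains with the insurer.
At Stage I.3 the insurer must meet a prima facie showing (weight exceeds 20): on (d) the weight is 20, which does not exceed 20, so (d) does not meet the standard; on (e) the weight is 58 less the opposing 26 gives net 32, > 20, so (e) meets the standard.
  The insurer does not carry Stage I.3.
The policyholder prevails on this issue.
— Issue II —
Stage II.1 — burden on policyholder; standard: a substantially-more-likely showing (weight is at least 76).
    (f): 94 − 8 = 86 ≥ 76 [met]
  All elements met. The policyholder retains the burden for Stage II.2.
Stage II.2 — burden on policyholder; standard: the preponderance of the evidence (weight exceeds 52).
    (g): 93 − 38 = 55 > 52 [met]
  The policyholder carries the last stage.
Every stage carried; the policyholder prevails on this issue.
— Issue III —
Stage III.1 (policyholder, a heightened civil standard, weight is at least 74): (h) 74 ≥ 74 — meets; (i) 83 ≥ 74 — meets.
  The policyholder carries Stage III.1; the insurer now bears the burden.
Stage III.2 (insurer, the balance of probabilities, weight exceeds 48): (j) net 68−11=57 > 48 — meets.
  Stage III.2 carried; the burden remains with the insurer.
Stage III.3 (insurer, a prima facie showing, weight is at least 10): (k) net 71−69=2 < 10 — fails.
  Stage III.3 not carried; the insurer fails its burden.
So the policyholder prevails on this issue.
Per-issue: Issue I → policyholder; Issue II → policyholder; Issue III → policyholder. The policyholder must prevail on a majority of issues; overall, the policyholder prevails.

policyholder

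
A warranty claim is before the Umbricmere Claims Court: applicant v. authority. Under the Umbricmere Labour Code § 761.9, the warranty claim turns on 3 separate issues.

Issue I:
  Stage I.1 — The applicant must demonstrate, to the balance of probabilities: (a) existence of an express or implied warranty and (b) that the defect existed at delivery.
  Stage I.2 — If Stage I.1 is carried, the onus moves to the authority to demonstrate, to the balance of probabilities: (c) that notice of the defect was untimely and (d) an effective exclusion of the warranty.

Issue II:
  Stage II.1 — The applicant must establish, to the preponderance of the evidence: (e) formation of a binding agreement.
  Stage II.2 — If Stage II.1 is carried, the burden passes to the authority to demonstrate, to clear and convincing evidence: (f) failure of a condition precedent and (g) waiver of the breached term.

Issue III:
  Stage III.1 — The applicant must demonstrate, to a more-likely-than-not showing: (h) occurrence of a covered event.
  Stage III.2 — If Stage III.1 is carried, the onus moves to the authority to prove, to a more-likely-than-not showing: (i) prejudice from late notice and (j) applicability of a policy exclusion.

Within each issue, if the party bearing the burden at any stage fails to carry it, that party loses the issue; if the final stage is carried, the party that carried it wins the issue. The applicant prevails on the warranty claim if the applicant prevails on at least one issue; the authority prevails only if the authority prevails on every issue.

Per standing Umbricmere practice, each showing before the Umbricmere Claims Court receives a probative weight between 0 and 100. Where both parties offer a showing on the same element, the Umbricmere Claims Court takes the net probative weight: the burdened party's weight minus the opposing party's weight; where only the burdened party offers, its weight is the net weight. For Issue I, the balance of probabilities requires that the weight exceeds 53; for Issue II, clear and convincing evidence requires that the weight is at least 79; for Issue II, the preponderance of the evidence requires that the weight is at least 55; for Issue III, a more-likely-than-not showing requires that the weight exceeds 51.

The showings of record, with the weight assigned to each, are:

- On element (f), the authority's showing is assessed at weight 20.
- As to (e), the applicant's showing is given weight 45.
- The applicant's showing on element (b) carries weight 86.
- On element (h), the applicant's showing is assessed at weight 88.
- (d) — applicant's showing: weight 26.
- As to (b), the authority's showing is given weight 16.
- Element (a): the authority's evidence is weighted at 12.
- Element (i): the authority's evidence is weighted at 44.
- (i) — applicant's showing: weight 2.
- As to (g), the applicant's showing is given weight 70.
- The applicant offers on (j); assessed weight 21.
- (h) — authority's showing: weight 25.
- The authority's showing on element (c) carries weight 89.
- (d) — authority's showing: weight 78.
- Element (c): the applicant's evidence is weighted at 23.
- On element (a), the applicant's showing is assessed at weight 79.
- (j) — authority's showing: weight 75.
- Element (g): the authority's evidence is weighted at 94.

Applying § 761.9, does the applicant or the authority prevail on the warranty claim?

— Issue I —
Stage I.1 (applicant, the balance of probabilities, weight exceeds 53): (a) net 79−12=67 > 53 — meets; (b) net 86−16=70 > 53 — meets.
  The applicant carries Stage I.1; the authority now bears the burden.
Stage I.2 (authority, the balance of probabilities, weight exceeds 53): (c) net 89−23=66 > 53 — meets; (d) net 78−26=52 ≤ 53 — fails.
  Stage I.2 not carried; the authority fails its burden.
The analysis ends at Stage I.2; the applicant prevails on this issue.
— Issue II —
Stage II.1 — burden on applicant; standard: the preponderance of the evidence (weight is at least 55).
    (e): 45 < 55 [not met]
  Not every element is met, so the applicant fails to carry Stage II.1.
The authority prevails on this issue.
— Issue III —
At Stage III.1 the applicant must meet a more-likely-than-not showing (weight exceeds 51): on (h) the weight is 88 less the opposing 25 gives net 63, > 51, so (h) meets the standard.
  The applicant carries Stage III.1; the authority now bears the burden.
At Stage III.2 the authority must meet a more-likely-than-not showing (weight exceeds 51): on (i) the weight is 44 less the opposing 2 gives net 42, ≤ 51, so (i) does not meet the standard; on (j) the weight is 75 less the opposing 21 gives net 54, which does exceed 51, so (j) meets the standard.
  The authority does not carry Stage III.2.
The analysis ends at Stage III.2; the applicant prevails on this issue.
Per-issue: Issue I → applicant; Issue II → authority; Issue III → applicant. The applicant must prevail on at least one issue; overall, the applicant prevails.

applicant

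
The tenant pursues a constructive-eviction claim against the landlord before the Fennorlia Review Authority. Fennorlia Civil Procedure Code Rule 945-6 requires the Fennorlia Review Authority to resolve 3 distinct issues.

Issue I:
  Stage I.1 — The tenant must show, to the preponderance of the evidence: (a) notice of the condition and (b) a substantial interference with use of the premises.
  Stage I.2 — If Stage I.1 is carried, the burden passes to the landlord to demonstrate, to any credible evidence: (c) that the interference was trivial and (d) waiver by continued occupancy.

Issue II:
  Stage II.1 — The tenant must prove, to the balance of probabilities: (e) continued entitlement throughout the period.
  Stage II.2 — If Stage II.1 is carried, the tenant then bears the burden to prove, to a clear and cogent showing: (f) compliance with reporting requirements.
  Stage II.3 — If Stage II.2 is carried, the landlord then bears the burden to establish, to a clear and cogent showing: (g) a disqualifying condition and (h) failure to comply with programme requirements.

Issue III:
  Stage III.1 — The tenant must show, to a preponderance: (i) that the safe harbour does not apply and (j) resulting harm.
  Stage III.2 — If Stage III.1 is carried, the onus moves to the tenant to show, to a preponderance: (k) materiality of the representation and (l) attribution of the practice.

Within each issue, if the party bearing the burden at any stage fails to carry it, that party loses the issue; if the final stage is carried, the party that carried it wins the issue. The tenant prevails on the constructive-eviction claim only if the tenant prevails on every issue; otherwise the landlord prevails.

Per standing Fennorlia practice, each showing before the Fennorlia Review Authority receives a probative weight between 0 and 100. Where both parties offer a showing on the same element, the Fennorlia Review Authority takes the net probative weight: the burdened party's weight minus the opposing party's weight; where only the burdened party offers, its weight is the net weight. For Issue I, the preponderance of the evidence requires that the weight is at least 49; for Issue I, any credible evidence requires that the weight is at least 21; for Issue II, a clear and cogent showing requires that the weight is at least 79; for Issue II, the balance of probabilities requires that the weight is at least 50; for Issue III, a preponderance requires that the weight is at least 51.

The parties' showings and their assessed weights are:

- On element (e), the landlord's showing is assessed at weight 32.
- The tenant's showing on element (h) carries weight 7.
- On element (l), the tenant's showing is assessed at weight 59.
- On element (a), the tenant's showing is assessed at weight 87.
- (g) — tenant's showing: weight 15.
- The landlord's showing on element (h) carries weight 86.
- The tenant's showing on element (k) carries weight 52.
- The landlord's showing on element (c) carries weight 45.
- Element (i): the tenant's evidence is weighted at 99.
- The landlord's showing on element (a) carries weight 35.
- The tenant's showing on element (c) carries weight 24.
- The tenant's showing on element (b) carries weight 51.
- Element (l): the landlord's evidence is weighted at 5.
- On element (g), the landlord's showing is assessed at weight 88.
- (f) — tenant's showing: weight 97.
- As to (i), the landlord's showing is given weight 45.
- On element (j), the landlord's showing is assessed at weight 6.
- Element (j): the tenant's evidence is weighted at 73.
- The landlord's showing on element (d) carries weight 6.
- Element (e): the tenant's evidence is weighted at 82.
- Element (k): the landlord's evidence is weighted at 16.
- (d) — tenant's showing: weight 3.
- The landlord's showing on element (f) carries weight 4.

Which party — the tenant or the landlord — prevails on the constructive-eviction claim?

— Issue I —
At Stage I.1 the tenant must meet the preponderance of the evidence (weight is at least 49): on (a) the weight is 87 less the opposing 35 gives net 52, which does reach 49, so (a) meets the standard; on (b) the weight is 51, which does reach 49, so (b) meets the standard.
  All elements met. The burden passes to the landlord.
At Stage I.2 the landlord must meet any credible evidence (weight is at least 21): on (c) the weight is 45 less the opposing 24 gives net 21, ≥ 21, so (c) meets the standard; on (d) the weight is 6 less the opposing 3 gives net 3, < 21, so (d) does not meet the standard.
  Stage I.2 not carried; the landlord fails its burden.
The analysis ends at Stage I.2; the tenant prevails on this issue.
— Issue II —
At Stage II.1 the tenant must meet the balance of probabilities (weight is at least 50): on (e) the weight is 82 less the opposing 32 gives net 50, ≥ 50, so (e) meets the standard.
  Stage II.1 is satisfied; the tenant continues to bear the burden.
At Stage II.2 the tenant must meet a clear and cogent showing (weight is at least 79): on (f) the weight is 97 less the opposing 4 gives net 93, which does reach 79, so (f) meets the standard.
  Stage II.2 is satisfied; the onus moves to the landlord.
At Stage II.3 the landlord must meet a clear and cogent showing (weight is at least 79): on (g) the weight is 88 less the opposing 15 gives net 73, which does not reach 79, so (g) does not meet the standard; on (h) the weight is 86 less the opposing 7 gives net 79, which does reach 79, so (h) meets the standard.
  Not every element is met, so the landlord fails to carry Stage II.3.
The tenant prevails on this issue.
— Issue III —
Stage III.1 — burden on tenant; standard: a preponderance (weight is at least 51).
    (i): 99 − 45 = 54 ≥ 51 [met]
    (j): 73 − 6 = 67 ≥ 51 [met]
  Stage III.1 carried; the burden remains with the tenant.
Stage III.2 — burden on tenant; standard: a preponderance (weight is at least 51).
    (k): 52 − 16 = 36 < 51 [not met]
    (l): 59 − 5 = 54 ≥ 51 [met]
  Stage III.2 not carried; the tenant fails its burden.
The analysis ends at Stage III.2; the landlord prevails on this issue.
Per-issue: Issue I → tenant; Issue II → tenant; Issue III → landlord. The tenant must prevail on every issue; overall, the landlord prevails.

landlord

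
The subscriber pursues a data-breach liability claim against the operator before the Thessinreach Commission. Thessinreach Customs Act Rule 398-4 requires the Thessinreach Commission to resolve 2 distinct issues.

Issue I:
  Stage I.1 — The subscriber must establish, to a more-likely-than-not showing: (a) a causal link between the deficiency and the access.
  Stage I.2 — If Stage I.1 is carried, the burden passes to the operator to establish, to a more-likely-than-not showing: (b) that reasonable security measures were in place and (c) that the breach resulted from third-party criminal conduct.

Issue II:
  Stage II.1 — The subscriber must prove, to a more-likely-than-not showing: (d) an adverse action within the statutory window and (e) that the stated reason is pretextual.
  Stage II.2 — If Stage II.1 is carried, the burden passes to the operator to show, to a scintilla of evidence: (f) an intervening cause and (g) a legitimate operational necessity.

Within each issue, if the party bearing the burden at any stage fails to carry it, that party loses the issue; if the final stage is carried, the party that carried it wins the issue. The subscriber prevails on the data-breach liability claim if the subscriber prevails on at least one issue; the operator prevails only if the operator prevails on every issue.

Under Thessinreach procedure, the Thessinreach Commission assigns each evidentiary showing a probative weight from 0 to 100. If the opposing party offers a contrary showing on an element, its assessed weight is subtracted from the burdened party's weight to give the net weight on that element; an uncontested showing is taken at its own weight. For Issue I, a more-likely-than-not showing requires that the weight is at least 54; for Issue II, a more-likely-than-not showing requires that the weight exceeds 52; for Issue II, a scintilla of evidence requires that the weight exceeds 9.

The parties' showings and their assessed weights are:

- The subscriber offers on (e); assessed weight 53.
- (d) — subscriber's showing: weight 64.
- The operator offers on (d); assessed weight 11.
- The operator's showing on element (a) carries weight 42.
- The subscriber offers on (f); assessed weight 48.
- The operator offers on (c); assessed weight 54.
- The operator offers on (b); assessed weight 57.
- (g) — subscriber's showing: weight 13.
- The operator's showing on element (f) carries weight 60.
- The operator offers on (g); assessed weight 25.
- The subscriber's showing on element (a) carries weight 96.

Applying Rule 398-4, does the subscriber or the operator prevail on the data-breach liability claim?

operator

— Issue I —
Stage I.1 — burden on subscriber; standard: a more-likely-than-not showing (weight is at least 54).
    (a): 96 − 42 = 54 ≥ 54 [met]
  All elements met. The burden passes to the operator.
Stage I.2 — burden on operator; standard: a more-likely-than-not showing (weight is at least 54).
    (b): 57 ≥ 54 [met]
    (c): 54 ≥ 54 [met]
  All elements met at the final stage.
Every stage carried; the operator prevails on this issue.
— Issue II —
Stage II.1 (subscriber, a more-likely-than-not showing, weight exceeds 52): (d) net 64−11=53 > 52 — meets; (e) 53 > 52 — meets.
  All elements met. The burden passes to the operator.
Stage II.2 (operator, a scintilla of evidence, weight exceeds 9): (f) net 60−48=12 > 9 — meets; (g) net 25−13=12 > 9 — meets.
  All elements met at the final stage.
All stages carried — the operator prevails on this issue.
Per-issue: Issue I → operator; Issue II → operator. The subscriber must prevail on at least one issue; overall, the operator prevails.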